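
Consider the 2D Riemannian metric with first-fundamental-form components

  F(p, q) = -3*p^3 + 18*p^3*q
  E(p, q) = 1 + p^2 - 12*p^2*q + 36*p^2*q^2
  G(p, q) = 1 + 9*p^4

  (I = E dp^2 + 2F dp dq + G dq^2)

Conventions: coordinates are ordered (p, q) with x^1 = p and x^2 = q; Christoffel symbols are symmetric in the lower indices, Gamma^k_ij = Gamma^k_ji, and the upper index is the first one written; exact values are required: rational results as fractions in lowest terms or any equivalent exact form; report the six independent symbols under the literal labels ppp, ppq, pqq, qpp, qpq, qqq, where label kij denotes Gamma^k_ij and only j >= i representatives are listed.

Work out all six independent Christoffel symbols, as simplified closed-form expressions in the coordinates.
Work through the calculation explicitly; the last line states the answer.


E = 1 + p^2 - 12*p^2*q + 36*p^2*q^2; F = -3*p^3 + 18*p^3*q; G = 1 + 9*p^4
Gamma^k_ij = (1/2) g^{kl} (d_i g_jl + d_j g_il - d_l g_ij), with g^inv = (1/(EG-F^2)) [[G, -F], [-F, E]]
first partials: E_p = 2*p - 24*p*q + 72*p*q^2, E_q = -12*p^2 + 72*p^2*q, F_p = -9*p^2 + 54*p^2*q, F_q = 18*p^3, G_p = 36*p^3, G_q = 0
D = EG - F^2 = 1 + p^2 - 12*p^2*q + 36*p^2*q^2 + 9*p^4
expanded: Gamma^p_pp = (G E_p - 2F F_p + F E_q)/(2D), Gamma^p_pq = (G E_q - F G_p)/(2D), Gamma^p_qq = (2G F_q - G G_p - F G_q)/(2D), Gamma^q_pp = (2E F_p - E E_q - F E_p)/(2D), Gamma^q_pq = (E G_p - F E_q)/(2D), Gamma^q_qq = (E G_q - 2F F_q + F G_p)/(2D); substitute and cancel common factors

Answer: Gamma_ppp = (36*p*q^2 - 12*p*q + p)/(9*p^4 + 36*p^2*q^2 - 12*p^2*q + p^2 + 1), Gamma_ppq = (36*p^2*q - 6*p^2)/(9*p^4 + 36*p^2*q^2 - 12*p^2*q + p^2 + 1), Gamma_pqq = 0, Gamma_qpp = (18*p^2*q - 3*p^2)/(9*p^4 + 36*p^2*q^2 - 12*p^2*q + p^2 + 1), Gamma_qpq = 18*p^3/(9*p^4 + 36*p^2*q^2 - 12*p^2*q + p^2 + 1), Gamma_qqq = 0


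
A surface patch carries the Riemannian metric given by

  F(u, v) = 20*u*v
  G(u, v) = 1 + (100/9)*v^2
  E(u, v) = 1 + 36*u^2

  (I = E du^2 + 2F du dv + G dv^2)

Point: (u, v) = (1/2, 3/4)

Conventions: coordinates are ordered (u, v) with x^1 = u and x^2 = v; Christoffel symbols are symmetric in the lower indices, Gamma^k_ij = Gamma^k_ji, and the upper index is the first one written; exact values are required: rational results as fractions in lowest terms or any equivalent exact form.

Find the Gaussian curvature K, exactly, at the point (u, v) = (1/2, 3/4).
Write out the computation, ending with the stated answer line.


E = 10, F = 15/2, G = 29/4, EG - F^2 = 65/4 at the point
E_u = 36, E_v = 0, F_u = 15, F_v = 10, G_u = 0, G_v = 50/3
E_vv = 0, F_uv = 20, G_uu = 0
Using the Brioschi determinant formula for K from the metric derivatives:
M1 = [[-E_vv/2 + F_uv - G_uu/2, E_u/2, F_u - E_v/2], [F_v - G_u/2, E, F], [G_v/2, F, G]] = [[20, 18, 15], [10, 10, 15/2], [25/3, 15/2, 29/4]]; det M1 = 20
M2 = [[0, E_v/2, G_u/2], [E_v/2, E, F], [G_u/2, F, G]] = [[0, 0, 0], [0, 10, 15/2], [0, 15/2, 29/4]]; det M2 = 0
det M1 - det M2 = 20; K = 20 / (65/4)^2 = 64/845

Answer: K = 64/845


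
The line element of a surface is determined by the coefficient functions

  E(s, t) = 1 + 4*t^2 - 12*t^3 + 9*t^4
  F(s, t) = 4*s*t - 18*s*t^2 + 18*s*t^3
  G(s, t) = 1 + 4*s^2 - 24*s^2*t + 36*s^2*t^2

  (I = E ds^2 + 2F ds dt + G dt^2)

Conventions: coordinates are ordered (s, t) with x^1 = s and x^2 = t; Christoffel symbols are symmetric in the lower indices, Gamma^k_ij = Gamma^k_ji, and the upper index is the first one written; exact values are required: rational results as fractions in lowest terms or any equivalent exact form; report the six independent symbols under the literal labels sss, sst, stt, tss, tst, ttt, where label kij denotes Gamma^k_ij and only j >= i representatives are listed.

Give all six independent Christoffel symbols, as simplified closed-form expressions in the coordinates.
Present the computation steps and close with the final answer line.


E = 1 + 4*t^2 - 12*t^3 + 9*t^4; F = 4*s*t - 18*s*t^2 + 18*s*t^3; G = 1 + 4*s^2 - 24*s^2*t + 36*s^2*t^2
Gamma^k_ij = (1/2) g^{kl} (d_i g_jl + d_j g_il - d_l g_ij), with g^inv = (1/(EG-F^2)) [[G, -F], [-F, E]]
first partials: E_s = 0, E_t = 8*t - 36*t^2 + 36*t^3, F_s = 4*t - 18*t^2 + 18*t^3, F_t = 4*s - 36*s*t + 54*s*t^2, G_s = 8*s - 48*s*t + 72*s*t^2, G_t = -24*s^2 + 72*s^2*t
D = EG - F^2 = 1 + 4*t^2 + 4*s^2 - 12*t^3 - 24*s^2*t + 9*t^4 + 36*s^2*t^2
expanded: Gamma^s_ss = (G E_s - 2F F_s + F E_t)/(2D), Gamma^s_st = (G E_t - F G_s)/(2D), Gamma^s_tt = (2G F_t - G G_s - F G_t)/(2D), Gamma^t_ss = (2E F_s - E E_t - F E_s)/(2D), Gamma^t_st = (E G_s - F E_t)/(2D), Gamma^t_tt = (E G_t - 2F F_t + F G_s)/(2D); substitute and cancel common factors

Answer: Gamma_sss = 0, Gamma_sst = (18*t^3 - 18*t^2 + 4*t)/(36*s^2*t^2 - 24*s^2*t + 4*s^2 + 9*t^4 - 12*t^3 + 4*t^2 + 1), Gamma_stt = (18*s*t^2 - 12*s*t)/(36*s^2*t^2 - 24*s^2*t + 4*s^2 + 9*t^4 - 12*t^3 + 4*t^2 + 1), Gamma_tss = 0, Gamma_tst = (36*s*t^2 - 24*s*t + 4*s)/(36*s^2*t^2 - 24*s^2*t + 4*s^2 + 9*t^4 - 12*t^3 + 4*t^2 + 1), Gamma_ttt = (36*s^2*t - 12*s^2)/(36*s^2*t^2 - 24*s^2*t + 4*s^2 + 9*t^4 - 12*t^3 + 4*t^2 + 1)


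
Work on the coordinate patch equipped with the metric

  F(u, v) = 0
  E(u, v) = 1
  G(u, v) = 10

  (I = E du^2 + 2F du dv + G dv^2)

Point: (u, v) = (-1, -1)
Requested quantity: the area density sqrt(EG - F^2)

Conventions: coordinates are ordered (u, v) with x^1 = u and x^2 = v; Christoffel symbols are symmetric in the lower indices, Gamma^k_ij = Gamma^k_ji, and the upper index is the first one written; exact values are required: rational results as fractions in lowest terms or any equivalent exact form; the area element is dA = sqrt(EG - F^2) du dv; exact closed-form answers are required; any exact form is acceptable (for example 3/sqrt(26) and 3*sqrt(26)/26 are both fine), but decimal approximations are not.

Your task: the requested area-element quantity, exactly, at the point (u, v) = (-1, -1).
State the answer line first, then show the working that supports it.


Answer: sqrt(EG - F^2) = sqrt(10)

E = 1, F = 0, G = 10; EG - F^2 = 10


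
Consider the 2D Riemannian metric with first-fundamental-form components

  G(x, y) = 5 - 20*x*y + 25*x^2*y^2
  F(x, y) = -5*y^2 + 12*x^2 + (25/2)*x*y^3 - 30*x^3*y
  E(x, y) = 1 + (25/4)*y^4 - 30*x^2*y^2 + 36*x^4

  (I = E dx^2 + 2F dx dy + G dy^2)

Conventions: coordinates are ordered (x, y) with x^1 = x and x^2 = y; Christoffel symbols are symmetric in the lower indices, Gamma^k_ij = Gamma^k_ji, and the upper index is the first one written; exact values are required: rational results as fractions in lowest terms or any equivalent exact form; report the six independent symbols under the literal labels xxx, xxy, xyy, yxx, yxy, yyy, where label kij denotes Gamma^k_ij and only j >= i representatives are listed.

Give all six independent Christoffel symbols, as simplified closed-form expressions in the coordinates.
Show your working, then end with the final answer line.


E = 1 + (25/4)*y^4 - 30*x^2*y^2 + 36*x^4; F = -5*y^2 + 12*x^2 + (25/2)*x*y^3 - 30*x^3*y; G = 5 - 20*x*y + 25*x^2*y^2
Gamma^k_ij = (1/2) g^{kl} (d_i g_jl + d_j g_il - d_l g_ij), with g^inv = (1/(EG-F^2)) [[G, -F], [-F, E]]
first partials: E_x = -60*x*y^2 + 144*x^3, E_y = 25*y^3 - 60*x^2*y, F_x = 24*x + (25/2)*y^3 - 90*x^2*y, F_y = -10*y + (75/2)*x*y^2 - 30*x^3, G_x = -20*y + 50*x*y^2, G_y = -20*x + 50*x^2*y
D = EG - F^2 = 5 - 20*x*y + (25/4)*y^4 - 5*x^2*y^2 + 36*x^4
expanded: Gamma^x_xx = (G E_x - 2F F_x + F E_y)/(2D), Gamma^x_xy = (G E_y - F G_x)/(2D), Gamma^x_yy = (2G F_y - G G_x - F G_y)/(2D), Gamma^y_xx = (2E F_x - E E_y - F E_x)/(2D), Gamma^y_xy = (E G_x - F E_y)/(2D), Gamma^y_yy = (E G_y - 2F F_y + F G_x)/(2D); substitute and cancel common factors

Answer: Gamma_xxx = (288*x^3 - 120*x*y^2)/(144*x^4 - 20*x^2*y^2 - 80*x*y + 25*y^4 + 20), Gamma_xxy = (-120*x^2*y + 50*y^3)/(144*x^4 - 20*x^2*y^2 - 80*x*y + 25*y^4 + 20), Gamma_xyy = (-120*x^3 + 50*x*y^2)/(144*x^4 - 20*x^2*y^2 - 80*x*y + 25*y^4 + 20), Gamma_yxx = (-240*x^2*y + 96*x)/(144*x^4 - 20*x^2*y^2 - 80*x*y + 25*y^4 + 20), Gamma_yxy = (100*x*y^2 - 40*y)/(144*x^4 - 20*x^2*y^2 - 80*x*y + 25*y^4 + 20), Gamma_yyy = (100*x^2*y - 40*x)/(144*x^4 - 20*x^2*y^2 - 80*x*y + 25*y^4 + 20)


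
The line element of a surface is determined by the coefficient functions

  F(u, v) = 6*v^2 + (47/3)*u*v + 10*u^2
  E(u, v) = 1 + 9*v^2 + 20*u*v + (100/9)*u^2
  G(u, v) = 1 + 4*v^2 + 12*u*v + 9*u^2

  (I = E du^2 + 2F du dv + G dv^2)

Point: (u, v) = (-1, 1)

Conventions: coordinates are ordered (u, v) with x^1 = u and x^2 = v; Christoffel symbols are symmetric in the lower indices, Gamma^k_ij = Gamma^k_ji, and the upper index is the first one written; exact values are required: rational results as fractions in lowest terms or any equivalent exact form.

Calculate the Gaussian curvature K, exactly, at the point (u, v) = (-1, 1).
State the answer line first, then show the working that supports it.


Answer: K = -189/361

E = 10/9, F = 1/3, G = 2, EG - F^2 = 19/9 at the point
E_u = -20/9, E_v = -2, F_u = -13/3, F_v = -11/3, G_u = -6, G_v = -4
E_vv = 18, F_uv = 47/3, G_uu = 18
The intrinsic route: Brioschi's K = (det M1 - det M2)/(EG - F^2)^2.
M1 = [[-E_vv/2 + F_uv - G_uu/2, E_u/2, F_u - E_v/2], [F_v - G_u/2, E, F], [G_v/2, F, G]] = [[-7/3, -10/9, -10/3], [-2/3, 10/9, 1/3], [-2, 1/3, 2]]; det M1 = -37/3
M2 = [[0, E_v/2, G_u/2], [E_v/2, E, F], [G_u/2, F, G]] = [[0, -1, -3], [-1, 10/9, 1/3], [-3, 1/3, 2]]; det M2 = -10
det M1 - det M2 = -7/3; K = -7/3 / (19/9)^2 = -189/361


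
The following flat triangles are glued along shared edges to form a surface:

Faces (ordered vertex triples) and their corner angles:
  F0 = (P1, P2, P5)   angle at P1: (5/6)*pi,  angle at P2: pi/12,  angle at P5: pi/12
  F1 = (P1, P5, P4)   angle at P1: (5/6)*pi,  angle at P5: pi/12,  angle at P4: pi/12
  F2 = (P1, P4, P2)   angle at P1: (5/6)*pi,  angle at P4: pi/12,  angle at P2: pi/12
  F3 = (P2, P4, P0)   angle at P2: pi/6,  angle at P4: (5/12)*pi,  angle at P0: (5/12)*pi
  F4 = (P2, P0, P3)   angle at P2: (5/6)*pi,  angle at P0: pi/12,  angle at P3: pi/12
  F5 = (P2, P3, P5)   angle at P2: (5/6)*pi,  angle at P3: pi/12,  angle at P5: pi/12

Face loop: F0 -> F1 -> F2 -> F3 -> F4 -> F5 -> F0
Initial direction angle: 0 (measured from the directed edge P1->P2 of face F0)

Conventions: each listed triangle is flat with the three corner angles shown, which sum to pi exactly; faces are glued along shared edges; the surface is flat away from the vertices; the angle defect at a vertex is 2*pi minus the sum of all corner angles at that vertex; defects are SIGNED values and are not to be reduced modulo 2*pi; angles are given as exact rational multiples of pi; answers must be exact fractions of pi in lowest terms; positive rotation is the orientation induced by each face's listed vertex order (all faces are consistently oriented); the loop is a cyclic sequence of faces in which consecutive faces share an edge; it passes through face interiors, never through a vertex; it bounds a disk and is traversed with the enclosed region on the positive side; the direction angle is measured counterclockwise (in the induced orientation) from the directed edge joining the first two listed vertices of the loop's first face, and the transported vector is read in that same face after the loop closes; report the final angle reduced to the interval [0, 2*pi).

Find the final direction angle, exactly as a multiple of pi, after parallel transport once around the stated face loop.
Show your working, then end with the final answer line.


enclosed vertex P1: corner angles sum to (5/2)*pi, defect = 2*pi - (5/2)*pi = -pi/2
enclosed vertex P2: corner angles sum to 2*pi, defect = 2*pi - 2*pi = 0
the final direction is the initial angle plus the enclosed defects, taken mod 2*pi in the induced orientation
final angle = 0 - pi/2 = (3/2)*pi (mod 2*pi)

Answer: final direction angle = (3/2)*pi


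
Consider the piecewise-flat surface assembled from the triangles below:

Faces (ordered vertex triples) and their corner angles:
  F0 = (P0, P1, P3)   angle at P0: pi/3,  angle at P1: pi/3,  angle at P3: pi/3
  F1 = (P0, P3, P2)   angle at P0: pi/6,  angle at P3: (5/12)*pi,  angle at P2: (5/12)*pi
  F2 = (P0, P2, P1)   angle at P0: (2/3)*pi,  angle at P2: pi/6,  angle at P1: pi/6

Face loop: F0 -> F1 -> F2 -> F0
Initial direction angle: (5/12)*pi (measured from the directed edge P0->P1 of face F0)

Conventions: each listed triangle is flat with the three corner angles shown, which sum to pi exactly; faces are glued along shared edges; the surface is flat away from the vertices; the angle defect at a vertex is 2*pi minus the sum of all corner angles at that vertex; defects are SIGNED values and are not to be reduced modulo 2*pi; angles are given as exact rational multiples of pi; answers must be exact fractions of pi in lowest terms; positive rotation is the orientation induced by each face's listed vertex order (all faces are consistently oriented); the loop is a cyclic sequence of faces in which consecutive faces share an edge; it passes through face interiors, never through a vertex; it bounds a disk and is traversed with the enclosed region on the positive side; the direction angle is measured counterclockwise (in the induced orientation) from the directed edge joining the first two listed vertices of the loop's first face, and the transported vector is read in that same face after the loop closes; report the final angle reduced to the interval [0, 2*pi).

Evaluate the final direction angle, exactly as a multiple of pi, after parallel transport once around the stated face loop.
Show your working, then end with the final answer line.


enclosed vertex P0: corner angles sum to (7/6)*pi, defect = 2*pi - (7/6)*pi = (5/6)*pi
the rotation equals the total enclosed defect, so the final angle is initial + defects (mod 2*pi)
final angle = (5/12)*pi + (5/6)*pi = (5/4)*pi (mod 2*pi)

Answer: final direction angle = (5/4)*pi


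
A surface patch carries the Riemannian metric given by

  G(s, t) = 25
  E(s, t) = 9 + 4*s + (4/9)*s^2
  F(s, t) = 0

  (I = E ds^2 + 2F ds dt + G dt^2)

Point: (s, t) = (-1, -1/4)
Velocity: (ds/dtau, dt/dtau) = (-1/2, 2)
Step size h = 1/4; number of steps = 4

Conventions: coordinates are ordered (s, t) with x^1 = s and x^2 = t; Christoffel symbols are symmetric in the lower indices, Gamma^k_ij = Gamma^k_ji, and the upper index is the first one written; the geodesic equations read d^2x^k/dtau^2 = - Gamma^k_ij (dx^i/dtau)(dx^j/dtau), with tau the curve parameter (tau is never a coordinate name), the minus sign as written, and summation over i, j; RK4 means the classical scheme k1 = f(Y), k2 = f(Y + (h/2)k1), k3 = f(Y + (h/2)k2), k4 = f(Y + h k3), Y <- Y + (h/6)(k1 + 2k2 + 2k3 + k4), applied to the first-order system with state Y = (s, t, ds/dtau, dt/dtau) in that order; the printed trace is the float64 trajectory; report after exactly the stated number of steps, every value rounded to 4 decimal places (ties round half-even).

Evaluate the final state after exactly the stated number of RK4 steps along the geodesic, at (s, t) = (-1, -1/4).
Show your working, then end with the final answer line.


f(Y) = (ds/dtau, dt/dtau, -Gamma^s_ij Y'^i Y'^j, -Gamma^t_ij Y'^i Y'^j) with the Gammas evaluated at the stage position; h = 0.250000; intermediate values shown to 6 dp
step 0: s = -1.0000, t = -0.2500, ds/dtau = -0.5000, dt/dtau = 2.0000
step 1:
  k1: at (s, t) = (-1.000000, -0.250000), (ds/dtau, dt/dtau) = (-0.500000, 2.000000); Gamma_sss = 0.285714, Gamma_sst = 0.000000, Gamma_stt = 0.000000, Gamma_tss = 0.000000, Gamma_tst = 0.000000, Gamma_ttt = 0.000000; k1 = (-0.500000, 2.000000, -0.071429, 0.000000)
  k2: at (s, t) = (-1.062500, 0.000000), (ds/dtau, dt/dtau) = (-0.508929, 2.000000); Gamma_sss = 0.290909, Gamma_sst = 0.000000, Gamma_stt = 0.000000, Gamma_tss = 0.000000, Gamma_tst = 0.000000, Gamma_ttt = 0.000000; k2 = (-0.508929, 2.000000, -0.075348, 0.000000)
  k3: at (s, t) = (-1.063616, 0.000000), (ds/dtau, dt/dtau) = (-0.509418, 2.000000); Gamma_sss = 0.291004, Gamma_sst = 0.000000, Gamma_stt = 0.000000, Gamma_tss = 0.000000, Gamma_tst = 0.000000, Gamma_ttt = 0.000000; k3 = (-0.509418, 2.000000, -0.075518, 0.000000)
  k4: at (s, t) = (-1.127355, 0.250000), (ds/dtau, dt/dtau) = (-0.518879, 2.000000); Gamma_sss = 0.296503, Gamma_sst = 0.000000, Gamma_stt = 0.000000, Gamma_tss = 0.000000, Gamma_tst = 0.000000, Gamma_ttt = 0.000000; k4 = (-0.518879, 2.000000, -0.079829, 0.000000)
  Y <- Y + (h/6)(k1 + 2k2 + 2k3 + k4): s = -1.1273, t = 0.2500, ds/dtau = -0.5189, dt/dtau = 2.0000
step 2:
  k1: at (s, t) = (-1.127316, 0.250000), (ds/dtau, dt/dtau) = (-0.518875, 2.000000); Gamma_sss = 0.296500, Gamma_sst = 0.000000, Gamma_stt = 0.000000, Gamma_tss = 0.000000, Gamma_tst = 0.000000, Gamma_ttt = 0.000000; k1 = (-0.518875, 2.000000, -0.079827, 0.000000)
  k2: at (s, t) = (-1.192175, 0.500000), (ds/dtau, dt/dtau) = (-0.528853, 2.000000); Gamma_sss = 0.302313, Gamma_sst = 0.000000, Gamma_stt = 0.000000, Gamma_tss = 0.000000, Gamma_tst = 0.000000, Gamma_ttt = 0.000000; k2 = (-0.528853, 2.000000, -0.084553, 0.000000)
  k3: at (s, t) = (-1.193422, 0.500000), (ds/dtau, dt/dtau) = (-0.529444, 2.000000); Gamma_sss = 0.302427, Gamma_sst = 0.000000, Gamma_stt = 0.000000, Gamma_tss = 0.000000, Gamma_tst = 0.000000, Gamma_ttt = 0.000000; k3 = (-0.529444, 2.000000, -0.084774, 0.000000)
  k4: at (s, t) = (-1.259676, 0.750000), (ds/dtau, dt/dtau) = (-0.540068, 2.000000); Gamma_sss = 0.308611, Gamma_sst = 0.000000, Gamma_stt = 0.000000, Gamma_tss = 0.000000, Gamma_tst = 0.000000, Gamma_ttt = 0.000000; k4 = (-0.540068, 2.000000, -0.090014, 0.000000)
  Y <- Y + (h/6)(k1 + 2k2 + 2k3 + k4): s = -1.2596, t = 0.7500, ds/dtau = -0.5401, dt/dtau = 2.0000
step 3:
  k1: at (s, t) = (-1.259630, 0.750000), (ds/dtau, dt/dtau) = (-0.540062, 2.000000); Gamma_sss = 0.308607, Gamma_sst = 0.000000, Gamma_stt = 0.000000, Gamma_tss = 0.000000, Gamma_tst = 0.000000, Gamma_ttt = 0.000000; k1 = (-0.540062, 2.000000, -0.090010, 0.000000)
  k2: at (s, t) = (-1.327137, 1.000000), (ds/dtau, dt/dtau) = (-0.551313, 2.000000); Gamma_sss = 0.315173, Gamma_sst = 0.000000, Gamma_stt = 0.000000, Gamma_tss = 0.000000, Gamma_tst = 0.000000, Gamma_ttt = 0.000000; k2 = (-0.551313, 2.000000, -0.095796, 0.000000)
  k3: at (s, t) = (-1.328544, 1.000000), (ds/dtau, dt/dtau) = (-0.552036, 2.000000); Gamma_sss = 0.315313, Gamma_sst = 0.000000, Gamma_stt = 0.000000, Gamma_tss = 0.000000, Gamma_tst = 0.000000, Gamma_ttt = 0.000000; k3 = (-0.552036, 2.000000, -0.096090, 0.000000)
  k4: at (s, t) = (-1.397639, 1.250000), (ds/dtau, dt/dtau) = (-0.564084, 2.000000); Gamma_sss = 0.322335, Gamma_sst = 0.000000, Gamma_stt = 0.000000, Gamma_tss = 0.000000, Gamma_tst = 0.000000, Gamma_ttt = 0.000000; k4 = (-0.564084, 2.000000, -0.102564, 0.000000)
  Y <- Y + (h/6)(k1 + 2k2 + 2k3 + k4): s = -1.3976, t = 1.2500, ds/dtau = -0.5641, dt/dtau = 2.0000
step 4:
  k1: at (s, t) = (-1.397581, 1.250000), (ds/dtau, dt/dtau) = (-0.564076, 2.000000); Gamma_sss = 0.322329, Gamma_sst = 0.000000, Gamma_stt = 0.000000, Gamma_tss = 0.000000, Gamma_tst = 0.000000, Gamma_ttt = 0.000000; k1 = (-0.564076, 2.000000, -0.102559, 0.000000)
  k2: at (s, t) = (-1.468091, 1.500000), (ds/dtau, dt/dtau) = (-0.576896, 2.000000); Gamma_sss = 0.329825, Gamma_sst = 0.000000, Gamma_stt = 0.000000, Gamma_tss = 0.000000, Gamma_tst = 0.000000, Gamma_ttt = 0.000000; k2 = (-0.576896, 2.000000, -0.109769, 0.000000)
  k3: at (s, t) = (-1.469693, 1.500000), (ds/dtau, dt/dtau) = (-0.577797, 2.000000); Gamma_sss = 0.330000, Gamma_sst = 0.000000, Gamma_stt = 0.000000, Gamma_tss = 0.000000, Gamma_tst = 0.000000, Gamma_ttt = 0.000000; k3 = (-0.577797, 2.000000, -0.110170, 0.000000)
  k4: at (s, t) = (-1.542031, 1.750000), (ds/dtau, dt/dtau) = (-0.591619, 2.000000); Gamma_sss = 0.338070, Gamma_sst = 0.000000, Gamma_stt = 0.000000, Gamma_tss = 0.000000, Gamma_tst = 0.000000, Gamma_ttt = 0.000000; k4 = (-0.591619, 2.000000, -0.118329, 0.000000)
  Y <- Y + (h/6)(k1 + 2k2 + 2k3 + k4): s = -1.5420, t = 1.7500, ds/dtau = -0.5916, dt/dtau = 2.0000

Answer: s = -1.5420, t = 1.7500, ds/dtau = -0.5916, dt/dtau = 2.0000


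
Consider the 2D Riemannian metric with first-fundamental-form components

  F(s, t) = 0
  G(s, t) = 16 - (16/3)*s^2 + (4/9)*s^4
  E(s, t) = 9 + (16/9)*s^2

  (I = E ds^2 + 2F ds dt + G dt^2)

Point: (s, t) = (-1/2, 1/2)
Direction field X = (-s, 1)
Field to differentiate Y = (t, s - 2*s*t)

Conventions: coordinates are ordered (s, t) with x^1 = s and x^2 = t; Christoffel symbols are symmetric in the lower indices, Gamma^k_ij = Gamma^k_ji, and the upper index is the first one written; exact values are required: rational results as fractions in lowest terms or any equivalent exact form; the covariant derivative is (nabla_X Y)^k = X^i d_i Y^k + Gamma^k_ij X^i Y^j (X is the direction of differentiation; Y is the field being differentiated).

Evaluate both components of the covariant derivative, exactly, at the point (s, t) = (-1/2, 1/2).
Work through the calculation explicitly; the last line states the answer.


E = 85/9, F = 0, G = 529/36 at the point
E_s = -16/9, E_t = 0, F_s = 0, F_t = 0, G_s = 46/9, G_t = 0
EG - F^2 = 44965/324;  g^inv = (324/44965) * [[529/36, 0], [0, 85/9]]
first-kind symbols [ij,l] = (1/2)(d_i g_jl + d_j g_il - d_l g_ij): [ss,s] = E_s/2 = -8/9, [ss,t] = F_s - E_t/2 = 0, [st,s] = E_t/2 = 0, [st,t] = G_s/2 = 23/9, [tt,s] = F_t - G_s/2 = -23/9, [tt,t] = G_t/2 = 0
Gamma^s_ij = (G*[ij,s] - F*[ij,t])/(EG - F^2), Gamma^t_ij = (E*[ij,t] - F*[ij,s])/(EG - F^2)
Gamma_sss = -8/85, Gamma_sst = 0, Gamma_stt = -23/85, Gamma_tss = 0, Gamma_tst = 4/23, Gamma_ttt = 0
X = (1/2, 1), Y = (1/2, 0) at the point

Answer: (nabla_X Y)^s = 83/85, (nabla_X Y)^t = 25/23


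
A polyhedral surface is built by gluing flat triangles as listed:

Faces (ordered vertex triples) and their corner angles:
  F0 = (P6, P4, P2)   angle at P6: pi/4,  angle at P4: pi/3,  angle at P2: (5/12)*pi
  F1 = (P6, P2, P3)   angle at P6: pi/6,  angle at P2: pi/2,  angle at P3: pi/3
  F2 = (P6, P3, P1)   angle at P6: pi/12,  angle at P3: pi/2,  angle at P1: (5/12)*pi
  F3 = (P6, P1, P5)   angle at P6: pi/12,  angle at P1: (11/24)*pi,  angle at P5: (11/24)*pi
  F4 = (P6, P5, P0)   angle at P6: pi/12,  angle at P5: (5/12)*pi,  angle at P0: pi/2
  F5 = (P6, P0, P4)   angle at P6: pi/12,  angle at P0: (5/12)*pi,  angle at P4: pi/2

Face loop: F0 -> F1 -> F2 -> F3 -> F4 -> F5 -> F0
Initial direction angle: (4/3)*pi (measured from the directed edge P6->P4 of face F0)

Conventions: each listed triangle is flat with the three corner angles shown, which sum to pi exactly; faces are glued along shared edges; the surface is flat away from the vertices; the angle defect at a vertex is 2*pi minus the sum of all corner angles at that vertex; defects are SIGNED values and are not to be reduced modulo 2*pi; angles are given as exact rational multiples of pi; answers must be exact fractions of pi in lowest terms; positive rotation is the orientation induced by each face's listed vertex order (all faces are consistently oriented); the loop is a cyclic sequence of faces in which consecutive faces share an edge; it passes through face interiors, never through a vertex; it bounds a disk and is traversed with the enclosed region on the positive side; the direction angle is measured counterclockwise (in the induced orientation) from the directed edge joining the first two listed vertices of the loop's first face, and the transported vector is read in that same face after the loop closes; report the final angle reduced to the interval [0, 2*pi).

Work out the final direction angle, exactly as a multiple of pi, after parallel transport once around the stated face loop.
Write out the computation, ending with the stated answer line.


enclosed vertex P6: corner angles sum to (3/4)*pi, defect = 2*pi - (3/4)*pi = (5/4)*pi
holonomy = initial angle + sum of enclosed defects (mod 2*pi), positive in the induced orientation
final angle = (4/3)*pi + (5/4)*pi = (7/12)*pi (mod 2*pi)

Answer: final direction angle = (7/12)*pi


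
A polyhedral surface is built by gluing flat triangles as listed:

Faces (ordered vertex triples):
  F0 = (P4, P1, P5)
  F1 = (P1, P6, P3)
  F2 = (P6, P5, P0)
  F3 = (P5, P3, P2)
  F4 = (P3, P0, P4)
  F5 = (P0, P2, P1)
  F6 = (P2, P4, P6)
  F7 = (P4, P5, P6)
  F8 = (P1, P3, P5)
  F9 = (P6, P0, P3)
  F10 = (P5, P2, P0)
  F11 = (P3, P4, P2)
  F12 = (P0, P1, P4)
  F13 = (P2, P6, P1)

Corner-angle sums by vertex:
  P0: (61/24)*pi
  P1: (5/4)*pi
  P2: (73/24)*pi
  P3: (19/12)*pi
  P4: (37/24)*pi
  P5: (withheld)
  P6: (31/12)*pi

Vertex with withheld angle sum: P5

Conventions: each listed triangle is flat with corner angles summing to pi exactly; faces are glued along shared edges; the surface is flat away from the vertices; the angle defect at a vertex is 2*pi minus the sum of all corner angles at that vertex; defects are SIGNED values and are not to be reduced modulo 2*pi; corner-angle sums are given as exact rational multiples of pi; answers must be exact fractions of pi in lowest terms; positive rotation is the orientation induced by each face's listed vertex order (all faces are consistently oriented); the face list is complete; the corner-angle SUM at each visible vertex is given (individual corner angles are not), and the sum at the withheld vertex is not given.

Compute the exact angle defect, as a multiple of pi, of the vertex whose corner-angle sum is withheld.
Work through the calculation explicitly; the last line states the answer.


V = 7, E = 21, F = 14; chi = V - E + F = 0
Gauss-Bonnet: total defect = 2*pi*chi = 0; visible defects sum to (-13/24)*pi

Answer: defect(P5) = (13/24)*pi


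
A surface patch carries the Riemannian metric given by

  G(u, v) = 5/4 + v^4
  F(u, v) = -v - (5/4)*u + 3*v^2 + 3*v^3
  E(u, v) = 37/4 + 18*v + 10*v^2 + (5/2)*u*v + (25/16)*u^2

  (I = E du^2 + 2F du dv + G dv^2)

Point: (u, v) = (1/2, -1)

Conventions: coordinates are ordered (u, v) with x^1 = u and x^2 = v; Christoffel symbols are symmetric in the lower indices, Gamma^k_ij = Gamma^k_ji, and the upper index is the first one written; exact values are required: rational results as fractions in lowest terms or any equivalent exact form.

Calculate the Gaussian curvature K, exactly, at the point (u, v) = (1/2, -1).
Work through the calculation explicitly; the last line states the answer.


E = 25/64, F = 3/8, G = 9/4, EG - F^2 = 189/256 at the point
E_u = -15/16, E_v = -3/4, F_u = -5/4, F_v = 2, G_u = 0, G_v = -4
E_vv = 20, F_uv = 0, G_uu = 0
Brioschi: K = (det M1 - det M2) / (EG - F^2)^2 with the standard first/second-derivative matrices M1, M2.
M1 = [[-E_vv/2 + F_uv - G_uu/2, E_u/2, F_u - E_v/2], [F_v - G_u/2, E, F], [G_v/2, F, G]] = [[-10, -15/32, -7/8], [2, 25/64, 3/8], [-2, 3/8, 9/4]]; det M1 = -1603/256
M2 = [[0, E_v/2, G_u/2], [E_v/2, E, F], [G_u/2, F, G]] = [[0, -3/8, 0], [-3/8, 25/64, 3/8], [0, 3/8, 9/4]]; det M2 = -81/256
det M1 - det M2 = -761/128; K = -761/128 / (189/256)^2 = -389632/35721

Answer: K = -389632/35721


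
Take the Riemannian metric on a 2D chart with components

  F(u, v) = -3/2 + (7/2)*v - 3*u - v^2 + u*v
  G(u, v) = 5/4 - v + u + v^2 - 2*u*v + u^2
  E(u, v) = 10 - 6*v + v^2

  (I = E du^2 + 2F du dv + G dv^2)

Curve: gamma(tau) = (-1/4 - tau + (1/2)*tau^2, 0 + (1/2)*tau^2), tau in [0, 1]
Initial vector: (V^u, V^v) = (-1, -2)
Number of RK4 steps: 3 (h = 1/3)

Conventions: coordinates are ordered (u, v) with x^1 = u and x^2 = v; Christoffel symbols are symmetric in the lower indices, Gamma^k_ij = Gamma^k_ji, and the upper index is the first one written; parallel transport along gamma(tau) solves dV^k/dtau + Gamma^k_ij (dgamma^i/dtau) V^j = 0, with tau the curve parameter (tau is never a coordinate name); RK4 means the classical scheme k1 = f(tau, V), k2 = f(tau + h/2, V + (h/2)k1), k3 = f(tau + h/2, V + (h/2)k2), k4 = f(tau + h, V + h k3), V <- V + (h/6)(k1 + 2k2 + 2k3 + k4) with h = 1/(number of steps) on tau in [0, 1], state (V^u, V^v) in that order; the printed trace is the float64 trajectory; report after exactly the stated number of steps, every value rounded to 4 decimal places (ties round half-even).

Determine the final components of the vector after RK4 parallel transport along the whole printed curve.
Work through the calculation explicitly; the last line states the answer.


gamma'(tau) = (-1 + tau, tau); f(tau, V)^k = -Gamma^k_ij(gamma(tau)) gamma'^i(tau) V^j; h = 1/3; intermediate values shown to 6 dp
curve data and Christoffel symbols at the stage parameters:
  tau = 0.000000: gamma = (-0.250000, 0.000000), gamma' = (-1.000000, 0.000000); Gamma_uuu = 0.000000, Gamma_uuv = -0.298137, Gamma_uvv = 0.298137, Gamma_vuu = 0.000000, Gamma_vuv = 0.024845, Gamma_vvv = -0.024845
  tau = 0.166667: gamma = (-0.402778, 0.013889), gamma' = (-0.833333, 0.166667); Gamma_uuu = 0.000000, Gamma_uuv = -0.300904, Gamma_uvv = 0.300904, Gamma_vuu = 0.000000, Gamma_vuv = 0.008397, Gamma_vvv = -0.008397
  tau = 0.333333: gamma = (-0.527778, 0.055556), gamma' = (-0.666667, 0.333333); Gamma_uuu = 0.000000, Gamma_uuv = -0.304282, Gamma_uvv = 0.304282, Gamma_vuu = 0.000000, Gamma_vuv = -0.008612, Gamma_vvv = 0.008612
  tau = 0.500000: gamma = (-0.625000, 0.125000), gamma' = (-0.500000, 0.500000); Gamma_uuu = 0.000000, Gamma_uuv = -0.308208, Gamma_uvv = 0.308208, Gamma_vuu = 0.000000, Gamma_vuv = -0.026801, Gamma_vvv = 0.026801
  tau = 0.666667: gamma = (-0.694444, 0.222222), gamma' = (-0.333333, 0.666667); Gamma_uuu = 0.000000, Gamma_uuv = -0.312473, Gamma_uvv = 0.312473, Gamma_vuu = 0.000000, Gamma_vuv = -0.046871, Gamma_vvv = 0.046871
  tau = 0.833333: gamma = (-0.736111, 0.347222), gamma' = (-0.166667, 0.833333); Gamma_uuu = 0.000000, Gamma_uuv = -0.316655, Gamma_uvv = 0.316655, Gamma_vuu = 0.000000, Gamma_vuv = -0.069631, Gamma_vvv = 0.069631
  tau = 1.000000: gamma = (-0.750000, 0.500000), gamma' = (0.000000, 1.000000); Gamma_uuu = 0.000000, Gamma_uuv = -0.320000, Gamma_uvv = 0.320000, Gamma_vuu = 0.000000, Gamma_vuv = -0.096000, Gamma_vvv = 0.096000
step 0: V^u = -1.0000, V^v = -2.0000
step 1: k1 = (0.596273, -0.049689), k2 = (0.559133, -0.015604), k3 = (0.557113, -0.015547), k4 = (0.527549, 0.014931); V <- V + (h/6)(k1 + 2k2 + 2k3 + k4): V^u = -0.8135, V^v = -2.0054
step 2: k1 = (0.527690, 0.014935), k2 = (0.505494, 0.043956), k3 = (0.503433, 0.043777), k4 = (0.487556, 0.073133); V <- V + (h/6)(k1 + 2k2 + 2k3 + k4): V^u = -0.6450, V^v = -1.9908
step 3: k1 = (0.487686, 0.073153), k2 = (0.477758, 0.105057), k3 = (0.475638, 0.104590), k4 = (0.470208, 0.141063); V <- V + (h/6)(k1 + 2k2 + 2k3 + k4): V^u = -0.4859, V^v = -1.9556

Answer: V^u = -0.4859, V^v = -1.9556


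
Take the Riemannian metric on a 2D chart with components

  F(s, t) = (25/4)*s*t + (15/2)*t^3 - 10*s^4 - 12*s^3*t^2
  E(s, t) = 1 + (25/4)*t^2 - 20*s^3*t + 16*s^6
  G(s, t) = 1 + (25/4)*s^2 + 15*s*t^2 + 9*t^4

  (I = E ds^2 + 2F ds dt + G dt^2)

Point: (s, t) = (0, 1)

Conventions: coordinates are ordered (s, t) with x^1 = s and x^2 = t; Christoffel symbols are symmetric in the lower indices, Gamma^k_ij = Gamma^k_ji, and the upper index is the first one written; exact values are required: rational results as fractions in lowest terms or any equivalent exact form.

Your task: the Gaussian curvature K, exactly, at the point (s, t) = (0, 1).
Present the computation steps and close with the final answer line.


E = 29/4, F = 15/2, G = 10, EG - F^2 = 65/4 at the point
E_s = 0, E_t = 25/2, F_s = 25/4, F_t = 45/2, G_s = 15, G_t = 36
E_tt = 25/2, F_st = 25/4, G_ss = 25/2
Evaluate Brioschi's two determinant matrices M1, M2 and divide by (EG - F^2)^2.
M1 = [[-E_tt/2 + F_st - G_ss/2, E_s/2, F_s - E_t/2], [F_t - G_s/2, E, F], [G_t/2, F, G]] = [[-25/4, 0, 0], [15, 29/4, 15/2], [18, 15/2, 10]]; det M1 = -1625/16
M2 = [[0, E_t/2, G_s/2], [E_t/2, E, F], [G_s/2, F, G]] = [[0, 25/4, 15/2], [25/4, 29/4, 15/2], [15/2, 15/2, 10]]; det M2 = -1525/16
det M1 - det M2 = -25/4; K = -25/4 / (65/4)^2 = -4/169

Answer: K = -4/169


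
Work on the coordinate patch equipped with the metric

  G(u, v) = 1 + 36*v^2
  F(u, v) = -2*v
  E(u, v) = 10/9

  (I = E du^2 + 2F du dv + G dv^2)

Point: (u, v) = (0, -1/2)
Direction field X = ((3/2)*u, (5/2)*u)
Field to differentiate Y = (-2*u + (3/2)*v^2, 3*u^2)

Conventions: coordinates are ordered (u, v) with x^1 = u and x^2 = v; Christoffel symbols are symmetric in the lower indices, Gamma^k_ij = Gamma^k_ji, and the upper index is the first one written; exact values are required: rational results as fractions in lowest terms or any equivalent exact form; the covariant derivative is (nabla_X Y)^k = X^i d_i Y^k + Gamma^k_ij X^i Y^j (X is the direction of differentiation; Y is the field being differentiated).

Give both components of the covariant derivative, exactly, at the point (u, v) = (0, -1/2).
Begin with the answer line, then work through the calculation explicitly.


Answer: (nabla_X Y)^u = 0, (nabla_X Y)^v = 0

E = 10/9, F = 1, G = 10 at the point
E_u = 0, E_v = 0, F_u = 0, F_v = -2, G_u = 0, G_v = -36
EG - F^2 = 91/9;  g^inv = (9/91) * [[10, -1], [-1, 10/9]]
first-kind symbols [ij,l] = (1/2)(d_i g_jl + d_j g_il - d_l g_ij): [uu,u] = E_u/2 = 0, [uu,v] = F_u - E_v/2 = 0, [uv,u] = E_v/2 = 0, [uv,v] = G_u/2 = 0, [vv,u] = F_v - G_u/2 = -2, [vv,v] = G_v/2 = -18
Gamma^u_ij = (G*[ij,u] - F*[ij,v])/(EG - F^2), Gamma^v_ij = (E*[ij,v] - F*[ij,u])/(EG - F^2)
Gamma_uuu = 0, Gamma_uuv = 0, Gamma_uvv = -18/91, Gamma_vuu = 0, Gamma_vuv = 0, Gamma_vvv = -162/91
X = (0, 0), Y = (3/8, 0) at the point


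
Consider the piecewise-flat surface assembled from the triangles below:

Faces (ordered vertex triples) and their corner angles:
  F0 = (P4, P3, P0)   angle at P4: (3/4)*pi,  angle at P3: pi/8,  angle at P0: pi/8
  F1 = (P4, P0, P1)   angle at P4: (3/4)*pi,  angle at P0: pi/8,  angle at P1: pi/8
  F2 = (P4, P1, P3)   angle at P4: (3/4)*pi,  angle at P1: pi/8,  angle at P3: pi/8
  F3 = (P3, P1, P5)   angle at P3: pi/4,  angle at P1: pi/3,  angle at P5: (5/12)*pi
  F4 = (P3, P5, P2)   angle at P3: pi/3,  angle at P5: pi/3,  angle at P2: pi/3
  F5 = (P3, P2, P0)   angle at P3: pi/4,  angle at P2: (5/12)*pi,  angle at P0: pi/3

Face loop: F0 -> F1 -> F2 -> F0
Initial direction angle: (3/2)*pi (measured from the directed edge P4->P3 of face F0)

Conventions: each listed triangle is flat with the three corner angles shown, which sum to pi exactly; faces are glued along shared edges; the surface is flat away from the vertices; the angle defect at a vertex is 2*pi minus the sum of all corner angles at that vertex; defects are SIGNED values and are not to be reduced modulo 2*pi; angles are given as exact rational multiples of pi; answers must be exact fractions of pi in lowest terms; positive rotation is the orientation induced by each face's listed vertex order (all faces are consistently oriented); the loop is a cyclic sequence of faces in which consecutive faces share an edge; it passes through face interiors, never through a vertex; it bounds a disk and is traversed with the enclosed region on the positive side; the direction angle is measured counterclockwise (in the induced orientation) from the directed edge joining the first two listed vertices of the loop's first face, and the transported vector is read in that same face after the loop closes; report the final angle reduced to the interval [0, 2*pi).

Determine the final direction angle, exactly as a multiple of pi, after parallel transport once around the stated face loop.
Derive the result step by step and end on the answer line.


enclosed vertex P4: corner angles sum to (9/4)*pi, defect = 2*pi - (9/4)*pi = -pi/4
transport around the loop rotates by the sum of enclosed defects; add to the initial angle mod 2*pi
final angle = (3/2)*pi - pi/4 = (5/4)*pi (mod 2*pi)

Answer: final direction angle = (5/4)*pi


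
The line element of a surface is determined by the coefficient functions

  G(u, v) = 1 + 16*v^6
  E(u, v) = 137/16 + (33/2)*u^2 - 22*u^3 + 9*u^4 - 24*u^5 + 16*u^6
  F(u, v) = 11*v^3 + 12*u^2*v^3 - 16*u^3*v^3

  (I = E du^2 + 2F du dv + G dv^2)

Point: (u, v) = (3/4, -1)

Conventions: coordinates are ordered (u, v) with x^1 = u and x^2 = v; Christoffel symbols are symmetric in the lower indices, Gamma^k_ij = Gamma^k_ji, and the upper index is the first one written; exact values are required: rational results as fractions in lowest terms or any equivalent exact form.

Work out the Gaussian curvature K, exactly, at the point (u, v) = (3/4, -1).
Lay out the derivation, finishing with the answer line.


E = 137/16, F = -11, G = 17, EG - F^2 = 393/16 at the point
E_u = -99/8, E_v = 0, F_u = 9, F_v = 33, G_u = 0, G_v = -96
E_vv = 0, F_uv = -27, G_uu = 0
Apply the Brioschi formula K = (det M1 - det M2)/(EG - F^2)^2 over the derivative matrices of E, F, G.
M1 = [[-E_vv/2 + F_uv - G_uu/2, E_u/2, F_u - E_v/2], [F_v - G_u/2, E, F], [G_v/2, F, G]] = [[-27, -99/16, 9], [33, 137/16, -11], [-48, -11, 17]]; det M1 = -27
M2 = [[0, E_v/2, G_u/2], [E_v/2, E, F], [G_u/2, F, G]] = [[0, 0, 0], [0, 137/16, -11], [0, -11, 17]]; det M2 = 0
det M1 - det M2 = -27; K = -27 / (393/16)^2 = -768/17161

Answer: K = -768/17161


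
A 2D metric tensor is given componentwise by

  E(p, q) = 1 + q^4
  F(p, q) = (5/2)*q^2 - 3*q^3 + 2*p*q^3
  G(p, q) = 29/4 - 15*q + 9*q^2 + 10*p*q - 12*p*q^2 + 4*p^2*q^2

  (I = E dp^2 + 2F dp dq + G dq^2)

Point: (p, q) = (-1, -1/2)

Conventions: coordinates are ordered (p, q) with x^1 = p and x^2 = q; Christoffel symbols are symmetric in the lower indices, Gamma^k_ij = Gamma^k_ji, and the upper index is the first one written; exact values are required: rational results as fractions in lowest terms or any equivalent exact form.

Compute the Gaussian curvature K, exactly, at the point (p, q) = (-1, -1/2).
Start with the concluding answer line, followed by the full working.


Answer: K = -256/173889

E = 17/16, F = 5/4, G = 26, EG - F^2 = 417/16 at the point
E_p = 0, E_q = -1/2, F_p = -1/4, F_q = -25/4, G_p = -10, G_q = -50
E_qq = 3, F_pq = 3/2, G_pp = 2
Apply the Brioschi formula K = (det M1 - det M2)/(EG - F^2)^2 over the derivative matrices of E, F, G.
M1 = [[-E_qq/2 + F_pq - G_pp/2, E_p/2, F_p - E_q/2], [F_q - G_p/2, E, F], [G_q/2, F, G]] = [[-1, 0, 0], [-5/4, 17/16, 5/4], [-25, 5/4, 26]]; det M1 = -417/16
M2 = [[0, E_q/2, G_p/2], [E_q/2, E, F], [G_p/2, F, G]] = [[0, -1/4, -5], [-1/4, 17/16, 5/4], [-5, 5/4, 26]]; det M2 = -401/16
det M1 - det M2 = -1; K = -1 / (417/16)^2 = -256/173889


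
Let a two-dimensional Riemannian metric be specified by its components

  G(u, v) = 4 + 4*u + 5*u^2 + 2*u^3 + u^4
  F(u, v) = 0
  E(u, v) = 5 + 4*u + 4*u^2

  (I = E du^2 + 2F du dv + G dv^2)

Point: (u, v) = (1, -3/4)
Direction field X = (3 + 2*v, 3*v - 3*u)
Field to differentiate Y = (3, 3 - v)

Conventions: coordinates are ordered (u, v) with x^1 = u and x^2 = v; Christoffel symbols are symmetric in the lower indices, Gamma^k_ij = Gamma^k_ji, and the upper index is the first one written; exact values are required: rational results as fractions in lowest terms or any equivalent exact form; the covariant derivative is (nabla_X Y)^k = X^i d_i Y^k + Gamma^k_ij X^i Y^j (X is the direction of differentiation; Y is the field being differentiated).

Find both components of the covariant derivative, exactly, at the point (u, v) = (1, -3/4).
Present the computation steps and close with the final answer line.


E = 13, F = 0, G = 16 at the point
E_u = 12, E_v = 0, F_u = 0, F_v = 0, G_u = 24, G_v = 0
EG - F^2 = 208;  g^inv = (1/208) * [[16, 0], [0, 13]]
first-kind symbols [ij,l] = (1/2)(d_i g_jl + d_j g_il - d_l g_ij): [uu,u] = E_u/2 = 6, [uu,v] = F_u - E_v/2 = 0, [uv,u] = E_v/2 = 0, [uv,v] = G_u/2 = 12, [vv,u] = F_v - G_u/2 = -12, [vv,v] = G_v/2 = 0
Gamma^u_ij = (G*[ij,u] - F*[ij,v])/(EG - F^2), Gamma^v_ij = (E*[ij,v] - F*[ij,u])/(EG - F^2)
Gamma_uuu = 6/13, Gamma_uuv = 0, Gamma_uvv = -12/13, Gamma_vuu = 0, Gamma_vuv = 3/4, Gamma_vvv = 0
X = (3/2, -21/4), Y = (3, 15/4) at the point

Answer: (nabla_X Y)^u = 81/4, (nabla_X Y)^v = -75/32


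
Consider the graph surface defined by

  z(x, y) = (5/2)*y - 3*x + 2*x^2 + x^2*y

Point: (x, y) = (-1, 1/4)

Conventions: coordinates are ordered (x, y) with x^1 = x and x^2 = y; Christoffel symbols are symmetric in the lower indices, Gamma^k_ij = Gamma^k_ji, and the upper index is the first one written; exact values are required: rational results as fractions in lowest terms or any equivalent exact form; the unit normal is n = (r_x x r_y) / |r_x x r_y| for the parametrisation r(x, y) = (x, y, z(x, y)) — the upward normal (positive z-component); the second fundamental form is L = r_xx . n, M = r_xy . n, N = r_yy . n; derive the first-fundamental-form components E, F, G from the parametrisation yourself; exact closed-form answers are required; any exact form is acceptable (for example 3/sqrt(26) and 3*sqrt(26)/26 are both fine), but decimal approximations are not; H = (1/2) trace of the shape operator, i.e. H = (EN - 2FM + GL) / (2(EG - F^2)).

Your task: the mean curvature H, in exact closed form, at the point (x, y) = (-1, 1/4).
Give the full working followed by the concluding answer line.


z_x = -15/2, z_y = 7/2, z_xx = 9/2, z_xy = -2, z_yy = 0
E = 229/4, F = -105/4, G = 53/4; answer radicand W^2 = 139/2
unnormalised second-form numerators: l = 9/2, m = -2, n = 0; L = l/sqrt(139/2), and similarly M = m/sqrt(W^2), N = n/sqrt(W^2)
H = (E*n - 2*F*m + G*l) / (2*(EG - F^2)*sqrt(W^2)); E*n - 2*F*m + G*l = -363/8, EG - F^2 = 139/2, so H = (-363/1112)/sqrt(139/2)

Answer: H = -363*sqrt(278)/154568
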